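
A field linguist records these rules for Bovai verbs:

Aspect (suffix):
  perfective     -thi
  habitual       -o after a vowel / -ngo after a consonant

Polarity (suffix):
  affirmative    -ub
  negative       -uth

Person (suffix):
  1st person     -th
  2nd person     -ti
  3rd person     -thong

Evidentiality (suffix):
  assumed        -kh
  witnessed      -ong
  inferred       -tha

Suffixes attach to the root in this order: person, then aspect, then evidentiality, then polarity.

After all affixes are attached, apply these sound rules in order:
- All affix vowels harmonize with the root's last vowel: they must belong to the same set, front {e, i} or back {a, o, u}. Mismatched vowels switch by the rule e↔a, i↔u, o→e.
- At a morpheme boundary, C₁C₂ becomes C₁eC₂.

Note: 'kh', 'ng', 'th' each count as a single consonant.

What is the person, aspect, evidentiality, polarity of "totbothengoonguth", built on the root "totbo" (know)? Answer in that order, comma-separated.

1st person, habitual, witnessed, negative

Segment: totbo-th-ngo-ong-uth.
person: -th → 1st person.
aspect: -o/ngo → habitual.
evidentiality: -ong → witnessed.
polarity: -uth → negative.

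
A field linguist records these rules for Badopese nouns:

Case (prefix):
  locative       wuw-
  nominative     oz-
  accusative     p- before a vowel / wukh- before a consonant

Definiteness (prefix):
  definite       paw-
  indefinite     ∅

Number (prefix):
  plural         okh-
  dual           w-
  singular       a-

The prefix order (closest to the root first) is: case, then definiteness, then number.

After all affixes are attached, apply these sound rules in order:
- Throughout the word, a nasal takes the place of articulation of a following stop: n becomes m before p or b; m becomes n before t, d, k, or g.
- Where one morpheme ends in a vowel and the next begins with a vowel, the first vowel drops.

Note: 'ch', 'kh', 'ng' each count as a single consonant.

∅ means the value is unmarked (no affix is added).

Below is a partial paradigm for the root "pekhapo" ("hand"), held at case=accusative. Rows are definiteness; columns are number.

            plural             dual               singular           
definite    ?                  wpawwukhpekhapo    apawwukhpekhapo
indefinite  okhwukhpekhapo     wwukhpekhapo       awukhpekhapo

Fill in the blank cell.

okhpawwukhpekhapo

Attach case accusative wukh- (before consonant 'p') → wukhpekhapo.
Attach definiteness definite paw- → pawwukhpekhapo.
Attach number plural okh- → okhpawwukhpekhapo.
Nasal assimilation: no change.
Vowel deletion: no change.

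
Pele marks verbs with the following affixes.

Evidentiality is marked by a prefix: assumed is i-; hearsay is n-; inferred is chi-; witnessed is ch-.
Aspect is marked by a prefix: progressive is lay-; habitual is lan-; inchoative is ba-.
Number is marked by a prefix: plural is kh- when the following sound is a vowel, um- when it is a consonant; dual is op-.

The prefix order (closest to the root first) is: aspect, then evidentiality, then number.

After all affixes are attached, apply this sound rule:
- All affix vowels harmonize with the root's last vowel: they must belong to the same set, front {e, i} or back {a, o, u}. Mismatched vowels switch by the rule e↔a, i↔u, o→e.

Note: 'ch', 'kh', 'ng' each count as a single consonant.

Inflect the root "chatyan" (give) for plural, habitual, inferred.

Attach aspect habitual lan- → lanchatyan.
Attach evidentiality inferred chi- → chilanchatyan.
Attach number plural um- (before consonant 'ch') → umchilanchatyan.
Apply vowel harmony: umchilanchatyan → umchulanchatyan.

umchulanchatyan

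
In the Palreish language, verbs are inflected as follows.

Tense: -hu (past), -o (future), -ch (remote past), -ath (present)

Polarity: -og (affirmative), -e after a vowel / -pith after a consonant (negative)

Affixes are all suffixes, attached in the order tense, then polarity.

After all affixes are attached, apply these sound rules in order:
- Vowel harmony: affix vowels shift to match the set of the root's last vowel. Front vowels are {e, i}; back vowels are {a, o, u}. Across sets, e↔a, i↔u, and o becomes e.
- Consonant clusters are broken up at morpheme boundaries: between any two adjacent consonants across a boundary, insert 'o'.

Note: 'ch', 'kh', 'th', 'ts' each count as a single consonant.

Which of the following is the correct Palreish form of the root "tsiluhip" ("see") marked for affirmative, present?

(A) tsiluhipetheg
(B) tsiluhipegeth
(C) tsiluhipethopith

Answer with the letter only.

Attach tense present -ath → tsiluhipath.
Attach polarity affirmative -og → tsiluhipathog.
Apply vowel harmony: tsiluhipathog → tsiluhipetheg.
Epenthesis: no change.
So the correct form is tsiluhipetheg, option (A).
(B) tsiluhipegeth is wrong: it has the affixes in the wrong order.
(C) tsiluhipethopith is wrong: it uses negative instead of affirmative for polarity.

A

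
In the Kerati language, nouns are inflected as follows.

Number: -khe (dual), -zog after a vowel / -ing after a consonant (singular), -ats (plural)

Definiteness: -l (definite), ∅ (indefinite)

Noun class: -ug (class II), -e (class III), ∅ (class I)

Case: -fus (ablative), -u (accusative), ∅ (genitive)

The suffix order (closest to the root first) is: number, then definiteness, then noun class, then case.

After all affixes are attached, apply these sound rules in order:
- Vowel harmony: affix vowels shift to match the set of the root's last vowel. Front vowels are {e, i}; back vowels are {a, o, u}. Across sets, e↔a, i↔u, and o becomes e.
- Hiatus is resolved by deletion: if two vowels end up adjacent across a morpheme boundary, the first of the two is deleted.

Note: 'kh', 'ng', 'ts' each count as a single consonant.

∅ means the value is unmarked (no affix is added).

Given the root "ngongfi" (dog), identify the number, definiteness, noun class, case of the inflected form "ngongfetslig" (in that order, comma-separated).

Segment: ngongfi-ats-l-ug.
number: -ats → plural.
definiteness: -l → definite.
noun class: -ug → class II.
case: ∅ → genitive.

plural, definite, class II, genitive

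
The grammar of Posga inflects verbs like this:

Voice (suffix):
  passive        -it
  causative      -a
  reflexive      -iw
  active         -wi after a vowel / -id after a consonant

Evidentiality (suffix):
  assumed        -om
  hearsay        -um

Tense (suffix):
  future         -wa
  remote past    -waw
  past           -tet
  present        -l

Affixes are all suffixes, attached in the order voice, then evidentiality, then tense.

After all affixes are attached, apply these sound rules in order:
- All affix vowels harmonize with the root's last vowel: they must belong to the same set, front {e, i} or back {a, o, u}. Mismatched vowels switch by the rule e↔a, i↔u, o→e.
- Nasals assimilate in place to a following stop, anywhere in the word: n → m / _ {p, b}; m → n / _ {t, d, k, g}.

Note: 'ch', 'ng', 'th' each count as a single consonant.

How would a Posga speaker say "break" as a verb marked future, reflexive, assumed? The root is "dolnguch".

dolnguchuwomwa

Attach voice reflexive -iw → dolnguchiw.
Attach evidentiality assumed -om → dolnguchiwom.
Attach tense future -wa → dolnguchiwomwa.
Apply vowel harmony: dolnguchiwomwa → dolnguchuwomwa.
Nasal assimilation: no change.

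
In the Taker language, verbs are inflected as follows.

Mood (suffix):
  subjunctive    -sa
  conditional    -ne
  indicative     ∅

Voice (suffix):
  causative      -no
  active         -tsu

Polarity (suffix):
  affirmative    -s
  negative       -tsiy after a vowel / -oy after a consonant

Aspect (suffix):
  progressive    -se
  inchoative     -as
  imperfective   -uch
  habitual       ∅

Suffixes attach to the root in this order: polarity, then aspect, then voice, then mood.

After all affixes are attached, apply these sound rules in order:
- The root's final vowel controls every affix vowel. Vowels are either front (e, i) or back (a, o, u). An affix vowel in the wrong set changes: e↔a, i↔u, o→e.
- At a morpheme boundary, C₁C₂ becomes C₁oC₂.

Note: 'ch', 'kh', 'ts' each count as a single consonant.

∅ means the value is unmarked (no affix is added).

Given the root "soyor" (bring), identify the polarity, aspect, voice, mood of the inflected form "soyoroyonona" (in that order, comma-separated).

negative, habitual, causative, conditional

Segment: soyor-oy-no-ne.
polarity: -tsiy/oy → negative.
aspect: ∅ → habitual.
voice: -no → causative.
mood: -ne → conditional.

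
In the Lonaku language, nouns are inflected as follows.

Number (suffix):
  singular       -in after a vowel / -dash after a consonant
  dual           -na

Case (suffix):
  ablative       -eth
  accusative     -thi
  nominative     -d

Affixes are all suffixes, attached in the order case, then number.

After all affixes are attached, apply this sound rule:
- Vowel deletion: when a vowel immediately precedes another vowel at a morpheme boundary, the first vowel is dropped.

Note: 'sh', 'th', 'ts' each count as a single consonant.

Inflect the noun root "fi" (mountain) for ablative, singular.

Attach case ablative -eth → fieth.
Attach number singular -dash (after consonant 'th') → fiethdash.
Apply vowel deletion: fiethdash → fethdash.

fethdash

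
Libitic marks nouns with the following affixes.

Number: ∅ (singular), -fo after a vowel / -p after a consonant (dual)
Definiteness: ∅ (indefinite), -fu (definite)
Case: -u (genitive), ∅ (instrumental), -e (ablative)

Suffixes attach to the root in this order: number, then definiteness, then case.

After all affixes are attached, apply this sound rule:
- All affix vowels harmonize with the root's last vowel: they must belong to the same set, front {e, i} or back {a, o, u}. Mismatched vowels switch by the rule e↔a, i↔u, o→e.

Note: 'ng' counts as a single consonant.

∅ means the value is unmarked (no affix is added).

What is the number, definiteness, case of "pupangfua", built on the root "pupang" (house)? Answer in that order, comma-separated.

singular, definite, ablative

Segment: pupang-fu-e.
number: ∅ → singular.
definiteness: -fu → definite.
case: -e → ablative.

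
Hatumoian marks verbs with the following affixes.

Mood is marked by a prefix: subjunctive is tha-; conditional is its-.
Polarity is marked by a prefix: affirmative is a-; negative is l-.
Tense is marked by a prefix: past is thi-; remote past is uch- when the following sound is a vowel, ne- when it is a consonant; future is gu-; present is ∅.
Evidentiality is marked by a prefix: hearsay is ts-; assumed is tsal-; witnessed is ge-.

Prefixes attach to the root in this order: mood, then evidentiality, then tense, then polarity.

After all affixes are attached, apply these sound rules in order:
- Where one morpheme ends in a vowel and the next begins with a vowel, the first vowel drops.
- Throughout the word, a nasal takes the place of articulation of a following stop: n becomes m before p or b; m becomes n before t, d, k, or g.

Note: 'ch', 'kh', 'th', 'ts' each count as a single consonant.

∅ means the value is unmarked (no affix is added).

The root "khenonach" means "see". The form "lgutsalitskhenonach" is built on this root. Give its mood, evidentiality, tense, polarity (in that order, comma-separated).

Segment: l-gu-tsal-its-khenonach.
mood: its- → conditional.
evidentiality: tsal- → assumed.
tense: gu- → future.
polarity: l- → negative.

conditional, assumed, future, negative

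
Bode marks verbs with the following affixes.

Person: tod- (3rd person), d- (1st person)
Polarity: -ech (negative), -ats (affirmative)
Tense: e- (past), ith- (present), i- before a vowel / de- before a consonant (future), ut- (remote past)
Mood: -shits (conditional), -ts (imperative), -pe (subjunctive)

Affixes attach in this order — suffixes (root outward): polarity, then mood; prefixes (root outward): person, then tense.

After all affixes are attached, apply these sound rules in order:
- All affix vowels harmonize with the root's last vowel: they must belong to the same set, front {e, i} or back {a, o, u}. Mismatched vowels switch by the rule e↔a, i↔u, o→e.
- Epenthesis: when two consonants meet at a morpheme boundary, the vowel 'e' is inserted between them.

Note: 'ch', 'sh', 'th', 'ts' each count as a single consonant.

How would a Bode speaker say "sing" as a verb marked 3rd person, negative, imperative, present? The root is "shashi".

ithetedeshashiechets

Attach polarity negative -ech → shashiech.
Attach person 3rd person tod- → todshashiech.
Attach mood imperative -ts → todshashiechts.
Attach tense present ith- → ithtodshashiechts.
Apply vowel harmony: ithtodshashiechts → ithtedshashiechts.
Apply epenthesis: ithtedshashiechts → ithetedeshashiechets.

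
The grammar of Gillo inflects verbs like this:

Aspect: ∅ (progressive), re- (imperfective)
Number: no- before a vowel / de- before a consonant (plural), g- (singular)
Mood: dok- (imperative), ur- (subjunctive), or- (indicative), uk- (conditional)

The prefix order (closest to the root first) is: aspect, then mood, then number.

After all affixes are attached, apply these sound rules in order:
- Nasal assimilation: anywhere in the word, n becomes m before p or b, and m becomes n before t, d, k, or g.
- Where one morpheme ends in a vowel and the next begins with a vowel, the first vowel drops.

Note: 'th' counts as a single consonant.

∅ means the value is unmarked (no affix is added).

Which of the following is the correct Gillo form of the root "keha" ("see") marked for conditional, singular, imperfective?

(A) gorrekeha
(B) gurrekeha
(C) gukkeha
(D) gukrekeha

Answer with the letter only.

Attach aspect imperfective re- → rekeha.
Attach mood conditional uk- → ukrekeha.
Attach number singular g- → gukrekeha.
Nasal assimilation: no change.
Vowel deletion: no change.
So the correct form is gukrekeha, option (D).
(C) gukkeha is wrong: it uses progressive instead of imperfective for aspect.
(A) gorrekeha is wrong: it uses indicative instead of conditional for mood.
(B) gurrekeha is wrong: it uses subjunctive instead of conditional for mood.

D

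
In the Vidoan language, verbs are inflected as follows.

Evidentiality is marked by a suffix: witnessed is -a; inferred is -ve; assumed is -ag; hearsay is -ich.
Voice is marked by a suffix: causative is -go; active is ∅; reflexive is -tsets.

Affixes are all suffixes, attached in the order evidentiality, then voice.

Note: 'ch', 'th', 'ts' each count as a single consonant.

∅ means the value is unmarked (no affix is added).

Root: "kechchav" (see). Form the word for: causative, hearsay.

kechchavichgo

Attach evidentiality hearsay -ich → kechchavich.
Attach voice causative -go → kechchavichgo.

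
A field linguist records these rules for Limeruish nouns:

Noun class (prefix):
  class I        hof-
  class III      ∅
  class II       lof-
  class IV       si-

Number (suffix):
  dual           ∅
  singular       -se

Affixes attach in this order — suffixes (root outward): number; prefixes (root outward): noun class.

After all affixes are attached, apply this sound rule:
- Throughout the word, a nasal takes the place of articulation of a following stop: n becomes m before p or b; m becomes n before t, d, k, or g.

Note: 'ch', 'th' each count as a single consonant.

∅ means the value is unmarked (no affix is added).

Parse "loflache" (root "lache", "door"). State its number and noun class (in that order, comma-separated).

dual, class II

Segment: lof-lache.
number: ∅ → dual.
noun class: lof- → class II.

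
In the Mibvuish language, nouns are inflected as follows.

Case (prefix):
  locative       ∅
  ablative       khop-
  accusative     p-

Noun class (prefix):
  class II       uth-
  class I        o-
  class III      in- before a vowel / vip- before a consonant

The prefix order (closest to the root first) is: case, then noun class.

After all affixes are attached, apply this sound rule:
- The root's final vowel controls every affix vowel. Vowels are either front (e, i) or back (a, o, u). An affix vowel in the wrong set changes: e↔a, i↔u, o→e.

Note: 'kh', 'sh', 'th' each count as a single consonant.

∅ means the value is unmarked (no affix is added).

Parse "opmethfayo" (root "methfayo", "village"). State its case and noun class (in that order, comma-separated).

Segment: o-p-methfayo.
case: p- → accusative.
noun class: o- → class I.

accusative, class I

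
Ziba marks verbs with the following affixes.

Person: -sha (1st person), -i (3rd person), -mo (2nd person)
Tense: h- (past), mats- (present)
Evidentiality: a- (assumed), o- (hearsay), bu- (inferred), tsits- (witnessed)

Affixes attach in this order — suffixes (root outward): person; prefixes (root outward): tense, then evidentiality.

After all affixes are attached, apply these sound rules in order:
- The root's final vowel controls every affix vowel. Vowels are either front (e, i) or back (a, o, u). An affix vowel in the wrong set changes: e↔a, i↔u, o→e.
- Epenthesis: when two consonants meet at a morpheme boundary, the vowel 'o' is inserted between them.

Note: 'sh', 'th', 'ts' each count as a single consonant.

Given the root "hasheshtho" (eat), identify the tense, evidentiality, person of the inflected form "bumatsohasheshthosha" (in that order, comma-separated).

Segment: bu-mats-hasheshtho-sha.
tense: mats- → present.
evidentiality: bu- → inferred.
person: -sha → 1st person.

present, inferred, 1st person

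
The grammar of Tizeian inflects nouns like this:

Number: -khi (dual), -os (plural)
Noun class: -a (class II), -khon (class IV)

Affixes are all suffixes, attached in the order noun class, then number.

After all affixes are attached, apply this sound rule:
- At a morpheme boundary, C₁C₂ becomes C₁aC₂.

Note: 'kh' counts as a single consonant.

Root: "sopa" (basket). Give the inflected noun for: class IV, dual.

Attach noun class class IV -khon → sopakhon.
Attach number dual -khi → sopakhonkhi.
Apply epenthesis: sopakhonkhi → sopakhonakhi.

sopakhonakhi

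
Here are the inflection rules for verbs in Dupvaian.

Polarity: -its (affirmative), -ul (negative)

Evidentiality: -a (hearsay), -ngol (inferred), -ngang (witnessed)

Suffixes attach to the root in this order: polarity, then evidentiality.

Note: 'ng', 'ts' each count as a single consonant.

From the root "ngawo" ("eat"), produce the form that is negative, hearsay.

Attach polarity negative -ul → ngawoul.
Attach evidentiality hearsay -a → ngawoula.

ngawoula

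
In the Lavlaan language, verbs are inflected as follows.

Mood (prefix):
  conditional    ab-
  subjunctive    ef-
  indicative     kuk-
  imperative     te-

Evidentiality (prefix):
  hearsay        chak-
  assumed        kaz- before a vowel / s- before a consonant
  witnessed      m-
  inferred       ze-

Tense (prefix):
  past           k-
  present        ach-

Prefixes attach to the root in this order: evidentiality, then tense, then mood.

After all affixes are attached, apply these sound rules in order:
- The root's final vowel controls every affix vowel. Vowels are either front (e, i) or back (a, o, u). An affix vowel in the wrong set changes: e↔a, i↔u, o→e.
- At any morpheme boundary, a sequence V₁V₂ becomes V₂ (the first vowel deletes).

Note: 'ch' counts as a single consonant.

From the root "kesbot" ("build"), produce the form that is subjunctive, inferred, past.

Attach evidentiality inferred ze- → zekesbot.
Attach tense past k- → kzekesbot.
Attach mood subjunctive ef- → efkzekesbot.
Apply vowel harmony: efkzekesbot → afkzakesbot.
Vowel deletion: no change.

afkzakesbot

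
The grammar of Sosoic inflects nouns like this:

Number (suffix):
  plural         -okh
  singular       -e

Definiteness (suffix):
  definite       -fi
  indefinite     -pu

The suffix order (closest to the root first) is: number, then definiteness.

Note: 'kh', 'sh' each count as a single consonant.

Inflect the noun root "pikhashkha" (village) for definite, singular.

Attach number singular -e → pikhashkhae.
Attach definiteness definite -fi → pikhashkhaefi.

pikhashkhaefi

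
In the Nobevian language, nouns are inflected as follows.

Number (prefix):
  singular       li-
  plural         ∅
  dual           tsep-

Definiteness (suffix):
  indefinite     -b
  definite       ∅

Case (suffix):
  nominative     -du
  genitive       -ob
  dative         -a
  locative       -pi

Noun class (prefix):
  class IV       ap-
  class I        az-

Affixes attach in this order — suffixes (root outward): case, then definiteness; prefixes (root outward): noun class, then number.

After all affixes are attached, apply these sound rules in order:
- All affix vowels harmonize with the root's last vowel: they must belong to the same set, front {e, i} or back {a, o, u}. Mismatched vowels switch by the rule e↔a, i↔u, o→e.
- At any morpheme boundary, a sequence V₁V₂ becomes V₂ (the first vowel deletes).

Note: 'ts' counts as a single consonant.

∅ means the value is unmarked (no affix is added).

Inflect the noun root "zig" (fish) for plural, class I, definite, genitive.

ezzigeb

Attach case genitive -ob → zigob.
definiteness = definite: zero marking, form stays zigob.
Attach noun class class I az- → azzigob.
number = plural: zero marking, form stays azzigob.
Apply vowel harmony: azzigob → ezzigeb.
Vowel deletion: no change.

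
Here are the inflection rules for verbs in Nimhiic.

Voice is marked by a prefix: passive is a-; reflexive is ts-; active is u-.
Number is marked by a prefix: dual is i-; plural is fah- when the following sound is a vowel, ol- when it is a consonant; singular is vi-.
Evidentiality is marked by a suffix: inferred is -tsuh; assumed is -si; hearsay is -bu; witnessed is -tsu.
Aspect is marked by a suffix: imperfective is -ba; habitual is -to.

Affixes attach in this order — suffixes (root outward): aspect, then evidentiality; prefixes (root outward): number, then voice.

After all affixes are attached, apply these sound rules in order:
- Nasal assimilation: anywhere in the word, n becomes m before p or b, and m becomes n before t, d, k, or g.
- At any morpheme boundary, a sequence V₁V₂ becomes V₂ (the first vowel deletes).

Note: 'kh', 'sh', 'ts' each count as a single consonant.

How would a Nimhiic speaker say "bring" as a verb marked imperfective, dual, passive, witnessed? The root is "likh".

ilikhbatsu

Attach number dual i- → ilikh.
Attach aspect imperfective -ba → ilikhba.
Attach evidentiality witnessed -tsu → ilikhbatsu.
Attach voice passive a- → ailikhbatsu.
Nasal assimilation: no change.
Apply vowel deletion: ailikhbatsu → ilikhbatsu.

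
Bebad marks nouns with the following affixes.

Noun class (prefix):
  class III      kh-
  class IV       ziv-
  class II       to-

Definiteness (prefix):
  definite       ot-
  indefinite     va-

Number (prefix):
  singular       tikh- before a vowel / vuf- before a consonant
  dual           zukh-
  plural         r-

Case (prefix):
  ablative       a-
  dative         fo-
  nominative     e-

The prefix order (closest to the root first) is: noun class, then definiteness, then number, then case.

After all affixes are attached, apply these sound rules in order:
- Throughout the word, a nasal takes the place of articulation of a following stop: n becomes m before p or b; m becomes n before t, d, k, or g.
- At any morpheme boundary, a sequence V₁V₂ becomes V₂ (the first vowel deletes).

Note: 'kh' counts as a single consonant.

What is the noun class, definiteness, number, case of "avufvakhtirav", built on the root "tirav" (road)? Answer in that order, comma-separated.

class III, indefinite, singular, ablative

Segment: a-vuf-va-kh-tirav.
noun class: kh- → class III.
definiteness: va- → indefinite.
number: tikh/vuf- → singular.
case: a- → ablative.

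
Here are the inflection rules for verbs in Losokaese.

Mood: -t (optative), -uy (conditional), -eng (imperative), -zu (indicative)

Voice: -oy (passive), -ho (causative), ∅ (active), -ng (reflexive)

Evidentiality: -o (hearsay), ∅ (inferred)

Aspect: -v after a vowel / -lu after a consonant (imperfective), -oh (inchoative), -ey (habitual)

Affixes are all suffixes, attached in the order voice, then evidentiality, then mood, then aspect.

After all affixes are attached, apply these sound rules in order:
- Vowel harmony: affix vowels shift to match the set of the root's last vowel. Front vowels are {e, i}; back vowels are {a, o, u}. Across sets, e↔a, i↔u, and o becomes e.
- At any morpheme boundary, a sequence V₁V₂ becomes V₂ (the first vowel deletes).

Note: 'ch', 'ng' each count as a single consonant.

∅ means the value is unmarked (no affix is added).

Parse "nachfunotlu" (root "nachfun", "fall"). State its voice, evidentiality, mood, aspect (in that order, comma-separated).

Segment: nachfun-o-t-lu.
voice: ∅ → active.
evidentiality: -o → hearsay.
mood: -t → optative.
aspect: -v/lu → imperfective.

active, hearsay, optative, imperfective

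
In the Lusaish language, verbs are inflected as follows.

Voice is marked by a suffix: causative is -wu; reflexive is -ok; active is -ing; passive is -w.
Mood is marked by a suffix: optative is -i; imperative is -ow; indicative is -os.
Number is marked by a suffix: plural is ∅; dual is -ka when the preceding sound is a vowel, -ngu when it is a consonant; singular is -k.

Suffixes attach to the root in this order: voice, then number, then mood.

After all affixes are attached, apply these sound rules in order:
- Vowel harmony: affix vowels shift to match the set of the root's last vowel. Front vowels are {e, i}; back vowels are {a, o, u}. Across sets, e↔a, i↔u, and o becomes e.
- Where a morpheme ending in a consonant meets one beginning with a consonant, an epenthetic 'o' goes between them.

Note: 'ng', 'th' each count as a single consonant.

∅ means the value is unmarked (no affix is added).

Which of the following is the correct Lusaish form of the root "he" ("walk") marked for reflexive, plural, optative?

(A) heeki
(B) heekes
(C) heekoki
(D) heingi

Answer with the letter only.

A

Attach voice reflexive -ok → heok.
number = plural: zero marking, form stays heok.
Attach mood optative -i → heoki.
Apply vowel harmony: heoki → heeki.
Epenthesis: no change.
So the correct form is heeki, option (A).
(C) heekoki is wrong: it uses singular instead of plural for number.
(B) heekes is wrong: it uses indicative instead of optative for mood.
(D) heingi is wrong: it uses active instead of reflexive for voice.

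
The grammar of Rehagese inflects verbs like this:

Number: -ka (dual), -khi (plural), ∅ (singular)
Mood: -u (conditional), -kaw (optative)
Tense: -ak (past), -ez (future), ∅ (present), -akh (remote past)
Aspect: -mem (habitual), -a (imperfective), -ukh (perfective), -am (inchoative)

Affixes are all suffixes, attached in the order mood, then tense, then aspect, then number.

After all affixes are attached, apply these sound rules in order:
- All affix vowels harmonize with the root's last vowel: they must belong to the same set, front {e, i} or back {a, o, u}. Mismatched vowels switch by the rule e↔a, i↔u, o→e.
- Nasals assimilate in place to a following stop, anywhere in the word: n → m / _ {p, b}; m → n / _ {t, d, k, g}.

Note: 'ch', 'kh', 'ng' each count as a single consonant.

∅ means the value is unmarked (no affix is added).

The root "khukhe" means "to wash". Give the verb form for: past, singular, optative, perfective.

khukhekewekikh

Attach mood optative -kaw → khukhekaw.
Attach tense past -ak → khukhekawak.
Attach aspect perfective -ukh → khukhekawakukh.
number = singular: zero marking, form stays khukhekawakukh.
Apply vowel harmony: khukhekawakukh → khukhekewekikh.
Nasal assimilation: no change.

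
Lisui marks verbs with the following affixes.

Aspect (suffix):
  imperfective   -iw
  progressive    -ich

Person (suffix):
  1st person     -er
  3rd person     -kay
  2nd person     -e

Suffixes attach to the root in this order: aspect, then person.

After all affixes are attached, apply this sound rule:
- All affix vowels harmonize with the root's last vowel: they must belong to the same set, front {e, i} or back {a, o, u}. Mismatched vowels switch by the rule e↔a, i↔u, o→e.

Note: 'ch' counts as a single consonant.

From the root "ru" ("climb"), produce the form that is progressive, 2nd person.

Attach aspect progressive -ich → ruich.
Attach person 2nd person -e → ruiche.
Apply vowel harmony: ruiche → ruucha.

ruucha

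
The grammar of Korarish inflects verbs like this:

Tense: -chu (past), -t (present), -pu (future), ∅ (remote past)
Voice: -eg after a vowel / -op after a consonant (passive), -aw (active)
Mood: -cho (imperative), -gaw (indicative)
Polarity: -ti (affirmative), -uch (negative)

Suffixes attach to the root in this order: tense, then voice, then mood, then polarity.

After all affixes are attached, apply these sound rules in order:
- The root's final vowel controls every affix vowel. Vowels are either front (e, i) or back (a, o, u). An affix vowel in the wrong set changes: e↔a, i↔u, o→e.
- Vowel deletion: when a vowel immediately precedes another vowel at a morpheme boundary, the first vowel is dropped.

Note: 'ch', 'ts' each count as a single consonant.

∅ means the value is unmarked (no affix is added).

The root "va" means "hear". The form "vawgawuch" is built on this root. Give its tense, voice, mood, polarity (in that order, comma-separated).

remote past, active, indicative, negative

Segment: va-aw-gaw-uch.
tense: ∅ → remote past.
voice: -aw → active.
mood: -gaw → indicative.
polarity: -uch → negative.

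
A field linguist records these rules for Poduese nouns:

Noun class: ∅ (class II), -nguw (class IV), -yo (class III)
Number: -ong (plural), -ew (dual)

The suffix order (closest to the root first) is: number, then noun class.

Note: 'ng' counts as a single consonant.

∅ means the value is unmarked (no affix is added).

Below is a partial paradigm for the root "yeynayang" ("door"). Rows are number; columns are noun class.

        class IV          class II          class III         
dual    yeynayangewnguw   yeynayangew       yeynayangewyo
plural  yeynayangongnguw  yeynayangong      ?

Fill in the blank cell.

yeynayangongyo

Attach number plural -ong → yeynayangong.
Attach noun class class III -yo → yeynayangongyo.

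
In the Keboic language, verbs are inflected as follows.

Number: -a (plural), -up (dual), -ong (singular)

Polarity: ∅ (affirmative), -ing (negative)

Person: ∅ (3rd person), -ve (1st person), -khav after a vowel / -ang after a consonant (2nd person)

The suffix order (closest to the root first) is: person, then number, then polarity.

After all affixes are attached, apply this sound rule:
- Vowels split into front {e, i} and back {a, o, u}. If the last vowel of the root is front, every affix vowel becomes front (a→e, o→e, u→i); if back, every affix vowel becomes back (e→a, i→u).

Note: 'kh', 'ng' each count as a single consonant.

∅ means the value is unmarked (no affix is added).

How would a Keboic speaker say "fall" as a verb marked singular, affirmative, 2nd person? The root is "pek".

pekengeng

Attach person 2nd person -ang (after consonant 'k') → pekang.
Attach number singular -ong → pekangong.
polarity = affirmative: zero marking, form stays pekangong.
Apply vowel harmony: pekangong → pekengeng.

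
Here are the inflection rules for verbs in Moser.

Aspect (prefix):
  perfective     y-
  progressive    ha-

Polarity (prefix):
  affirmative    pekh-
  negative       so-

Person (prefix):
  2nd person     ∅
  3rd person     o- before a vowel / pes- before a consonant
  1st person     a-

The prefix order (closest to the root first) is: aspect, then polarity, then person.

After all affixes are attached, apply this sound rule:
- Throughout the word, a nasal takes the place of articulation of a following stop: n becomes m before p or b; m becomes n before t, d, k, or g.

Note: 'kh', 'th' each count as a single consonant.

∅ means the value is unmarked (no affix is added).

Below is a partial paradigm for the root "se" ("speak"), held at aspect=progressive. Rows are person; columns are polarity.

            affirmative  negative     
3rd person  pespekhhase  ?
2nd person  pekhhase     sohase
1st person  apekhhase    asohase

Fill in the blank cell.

Attach aspect progressive ha- → hase.
Attach polarity negative so- → sohase.
Attach person 3rd person pes- (before consonant 's') → pessohase.
Nasal assimilation: no change.

pessohase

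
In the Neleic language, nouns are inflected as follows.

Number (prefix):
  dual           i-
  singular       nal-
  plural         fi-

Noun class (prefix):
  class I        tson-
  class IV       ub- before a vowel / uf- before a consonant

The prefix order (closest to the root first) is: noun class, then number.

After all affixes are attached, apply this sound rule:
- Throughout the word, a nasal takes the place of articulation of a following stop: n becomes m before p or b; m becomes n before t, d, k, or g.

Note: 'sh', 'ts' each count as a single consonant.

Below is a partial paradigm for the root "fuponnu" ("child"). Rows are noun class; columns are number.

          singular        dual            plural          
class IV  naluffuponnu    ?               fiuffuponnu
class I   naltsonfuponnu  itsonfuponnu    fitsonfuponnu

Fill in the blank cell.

iuffuponnu

Attach noun class class IV uf- (before consonant 'f') → uffuponnu.
Attach number dual i- → iuffuponnu.
Nasal assimilation: no change.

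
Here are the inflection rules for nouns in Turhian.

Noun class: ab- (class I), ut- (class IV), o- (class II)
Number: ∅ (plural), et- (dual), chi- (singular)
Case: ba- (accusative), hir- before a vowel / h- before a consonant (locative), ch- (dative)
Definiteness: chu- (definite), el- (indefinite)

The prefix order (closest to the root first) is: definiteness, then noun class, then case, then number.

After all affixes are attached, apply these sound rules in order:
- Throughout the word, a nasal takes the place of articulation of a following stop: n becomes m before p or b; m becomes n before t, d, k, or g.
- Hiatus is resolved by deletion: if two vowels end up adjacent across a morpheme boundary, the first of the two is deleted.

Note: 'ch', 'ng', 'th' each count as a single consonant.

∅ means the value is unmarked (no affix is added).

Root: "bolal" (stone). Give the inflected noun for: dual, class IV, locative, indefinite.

ethirutelbolal

Attach definiteness indefinite el- → elbolal.
Attach noun class class IV ut- → utelbolal.
Attach case locative hir- (before vowel 'u') → hirutelbolal.
Attach number dual et- → ethirutelbolal.
Nasal assimilation: no change.
Vowel deletion: no change.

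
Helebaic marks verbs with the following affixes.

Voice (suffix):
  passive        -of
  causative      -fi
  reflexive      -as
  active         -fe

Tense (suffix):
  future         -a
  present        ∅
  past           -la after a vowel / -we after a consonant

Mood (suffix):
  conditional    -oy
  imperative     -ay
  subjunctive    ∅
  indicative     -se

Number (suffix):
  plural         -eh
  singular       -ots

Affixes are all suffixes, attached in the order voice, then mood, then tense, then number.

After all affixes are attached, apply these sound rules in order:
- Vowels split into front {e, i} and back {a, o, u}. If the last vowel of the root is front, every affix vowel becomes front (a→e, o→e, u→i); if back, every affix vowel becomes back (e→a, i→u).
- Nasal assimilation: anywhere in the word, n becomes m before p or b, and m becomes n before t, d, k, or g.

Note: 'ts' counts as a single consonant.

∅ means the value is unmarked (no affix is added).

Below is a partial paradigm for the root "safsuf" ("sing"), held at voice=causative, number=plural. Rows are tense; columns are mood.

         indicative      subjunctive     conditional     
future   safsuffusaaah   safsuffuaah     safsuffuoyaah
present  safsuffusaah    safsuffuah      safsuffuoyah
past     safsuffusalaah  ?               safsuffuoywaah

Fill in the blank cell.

Attach voice causative -fi → safsuffi.
mood = subjunctive: zero marking, form stays safsuffi.
Attach tense past -la (after vowel 'i') → safsuffila.
Attach number plural -eh → safsuffilaeh.
Apply vowel harmony: safsuffilaeh → safsuffulaah.
Nasal assimilation: no change.

safsuffulaah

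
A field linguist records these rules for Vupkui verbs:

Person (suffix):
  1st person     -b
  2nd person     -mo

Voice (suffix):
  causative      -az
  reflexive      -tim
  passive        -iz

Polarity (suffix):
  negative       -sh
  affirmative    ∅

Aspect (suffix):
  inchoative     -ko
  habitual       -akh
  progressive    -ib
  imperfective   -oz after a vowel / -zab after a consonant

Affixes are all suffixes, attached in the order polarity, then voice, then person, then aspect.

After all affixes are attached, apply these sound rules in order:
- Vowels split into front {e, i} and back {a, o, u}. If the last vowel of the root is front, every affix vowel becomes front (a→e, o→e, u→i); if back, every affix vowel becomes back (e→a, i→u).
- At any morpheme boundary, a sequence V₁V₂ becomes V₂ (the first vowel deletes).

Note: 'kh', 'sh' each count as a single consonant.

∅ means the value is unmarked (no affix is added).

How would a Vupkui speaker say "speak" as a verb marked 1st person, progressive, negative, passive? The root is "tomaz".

Attach polarity negative -sh → tomazsh.
Attach voice passive -iz → tomazshiz.
Attach person 1st person -b → tomazshizb.
Attach aspect progressive -ib → tomazshizbib.
Apply vowel harmony: tomazshizbib → tomazshuzbub.
Vowel deletion: no change.

tomazshuzbub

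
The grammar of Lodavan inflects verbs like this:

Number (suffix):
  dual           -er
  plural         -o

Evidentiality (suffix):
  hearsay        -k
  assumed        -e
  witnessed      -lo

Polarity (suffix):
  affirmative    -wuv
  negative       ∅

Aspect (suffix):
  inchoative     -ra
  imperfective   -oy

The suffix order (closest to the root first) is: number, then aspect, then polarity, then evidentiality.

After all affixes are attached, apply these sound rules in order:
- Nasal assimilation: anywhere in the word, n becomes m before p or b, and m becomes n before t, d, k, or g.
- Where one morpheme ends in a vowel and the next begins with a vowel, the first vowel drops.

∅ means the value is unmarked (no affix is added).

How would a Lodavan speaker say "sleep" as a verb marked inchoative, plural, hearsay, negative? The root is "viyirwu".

Attach number plural -o → viyirwuo.
Attach aspect inchoative -ra → viyirwuora.
polarity = negative: zero marking, form stays viyirwuora.
Attach evidentiality hearsay -k → viyirwuorak.
Nasal assimilation: no change.
Apply vowel deletion: viyirwuorak → viyirworak.

viyirworak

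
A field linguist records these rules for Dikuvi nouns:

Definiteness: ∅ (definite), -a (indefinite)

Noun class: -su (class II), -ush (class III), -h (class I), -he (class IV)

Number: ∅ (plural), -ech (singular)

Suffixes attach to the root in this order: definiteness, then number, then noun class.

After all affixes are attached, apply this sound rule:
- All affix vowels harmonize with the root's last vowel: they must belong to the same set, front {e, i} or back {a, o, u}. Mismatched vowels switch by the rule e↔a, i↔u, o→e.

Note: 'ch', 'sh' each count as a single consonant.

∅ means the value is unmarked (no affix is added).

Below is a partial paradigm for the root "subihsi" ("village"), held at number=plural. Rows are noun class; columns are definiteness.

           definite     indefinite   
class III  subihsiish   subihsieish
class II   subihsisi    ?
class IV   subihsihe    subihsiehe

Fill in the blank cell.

subihsiesi

Attach definiteness indefinite -a → subihsia.
number = plural: zero marking, form stays subihsia.
Attach noun class class II -su → subihsiasu.
Apply vowel harmony: subihsiasu → subihsiesi.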